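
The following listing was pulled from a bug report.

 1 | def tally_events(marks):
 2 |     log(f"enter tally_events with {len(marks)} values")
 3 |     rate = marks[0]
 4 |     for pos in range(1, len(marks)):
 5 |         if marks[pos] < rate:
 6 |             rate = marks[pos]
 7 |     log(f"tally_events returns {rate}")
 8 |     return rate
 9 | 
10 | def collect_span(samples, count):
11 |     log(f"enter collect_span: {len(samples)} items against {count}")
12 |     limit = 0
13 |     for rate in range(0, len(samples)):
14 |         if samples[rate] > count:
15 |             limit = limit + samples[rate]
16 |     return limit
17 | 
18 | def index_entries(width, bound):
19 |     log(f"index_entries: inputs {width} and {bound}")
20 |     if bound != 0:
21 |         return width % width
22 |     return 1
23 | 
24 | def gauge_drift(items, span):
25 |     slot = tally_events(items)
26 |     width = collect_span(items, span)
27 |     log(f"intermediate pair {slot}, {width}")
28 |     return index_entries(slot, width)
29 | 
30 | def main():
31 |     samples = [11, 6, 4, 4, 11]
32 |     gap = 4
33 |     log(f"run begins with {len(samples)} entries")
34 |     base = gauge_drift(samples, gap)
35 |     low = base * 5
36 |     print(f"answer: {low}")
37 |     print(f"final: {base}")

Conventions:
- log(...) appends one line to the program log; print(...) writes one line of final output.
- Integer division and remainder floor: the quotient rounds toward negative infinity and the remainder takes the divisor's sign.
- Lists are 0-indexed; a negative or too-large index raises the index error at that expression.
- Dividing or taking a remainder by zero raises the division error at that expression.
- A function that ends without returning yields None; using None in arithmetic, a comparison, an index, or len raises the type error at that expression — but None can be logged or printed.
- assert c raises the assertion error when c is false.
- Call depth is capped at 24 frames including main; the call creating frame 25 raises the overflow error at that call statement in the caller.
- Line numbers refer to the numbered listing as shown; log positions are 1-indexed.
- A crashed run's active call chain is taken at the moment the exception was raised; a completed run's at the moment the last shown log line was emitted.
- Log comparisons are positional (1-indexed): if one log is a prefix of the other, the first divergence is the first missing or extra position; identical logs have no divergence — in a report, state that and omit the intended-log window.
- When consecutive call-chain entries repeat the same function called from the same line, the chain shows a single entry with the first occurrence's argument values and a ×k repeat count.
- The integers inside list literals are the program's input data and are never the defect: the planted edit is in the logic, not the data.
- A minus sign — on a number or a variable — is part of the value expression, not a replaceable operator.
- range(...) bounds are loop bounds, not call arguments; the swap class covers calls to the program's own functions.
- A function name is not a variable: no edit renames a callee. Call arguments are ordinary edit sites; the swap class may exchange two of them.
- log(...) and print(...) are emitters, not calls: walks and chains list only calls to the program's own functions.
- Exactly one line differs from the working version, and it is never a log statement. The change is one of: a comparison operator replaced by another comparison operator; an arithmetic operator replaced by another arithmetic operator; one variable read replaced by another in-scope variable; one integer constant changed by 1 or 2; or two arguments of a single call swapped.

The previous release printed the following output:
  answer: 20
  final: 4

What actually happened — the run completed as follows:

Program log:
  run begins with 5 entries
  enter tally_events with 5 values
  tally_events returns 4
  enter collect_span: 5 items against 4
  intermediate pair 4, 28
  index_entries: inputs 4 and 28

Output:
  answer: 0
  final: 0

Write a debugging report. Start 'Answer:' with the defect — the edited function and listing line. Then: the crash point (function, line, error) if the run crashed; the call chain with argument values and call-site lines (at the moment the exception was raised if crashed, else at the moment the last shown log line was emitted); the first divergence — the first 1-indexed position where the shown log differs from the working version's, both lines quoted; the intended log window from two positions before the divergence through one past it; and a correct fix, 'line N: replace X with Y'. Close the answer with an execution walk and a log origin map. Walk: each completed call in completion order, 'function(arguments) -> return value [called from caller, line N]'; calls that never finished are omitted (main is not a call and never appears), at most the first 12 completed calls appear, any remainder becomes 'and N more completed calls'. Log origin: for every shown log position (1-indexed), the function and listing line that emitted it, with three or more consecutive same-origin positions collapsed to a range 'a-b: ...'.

Answer: the defect is in index_entries at line 21.
Core observation: Every logged value matches the working version; the printed result is what differs.
Call chain: main -> gauge_drift([11, 6, 4, 4, 11], 4) (called at line 34) -> index_entries(4, 28) (called at line 28).
First divergence: none; the two logs match at every position.
Execution walk:
  tally_events([11, 6, 4, 4, 11]) -> 4  [called from gauge_drift, line 25]
  collect_span([11, 6, 4, 4, 11], 4) -> 28  [called from gauge_drift, line 26]
  index_entries(4, 28) -> 0  [called from gauge_drift, line 28]
  gauge_drift([11, 6, 4, 4, 11], 4) -> 0  [called from main, line 34]
Origin of each log line:
  1 — main, line 33
  2 — tally_events, line 2
  3 — tally_events, line 7
  4 — collect_span, line 11
  5 — gauge_drift, line 27
  6 — index_entries, line 19
A correct fix: line 21: replace `width % width` with `width % bound`.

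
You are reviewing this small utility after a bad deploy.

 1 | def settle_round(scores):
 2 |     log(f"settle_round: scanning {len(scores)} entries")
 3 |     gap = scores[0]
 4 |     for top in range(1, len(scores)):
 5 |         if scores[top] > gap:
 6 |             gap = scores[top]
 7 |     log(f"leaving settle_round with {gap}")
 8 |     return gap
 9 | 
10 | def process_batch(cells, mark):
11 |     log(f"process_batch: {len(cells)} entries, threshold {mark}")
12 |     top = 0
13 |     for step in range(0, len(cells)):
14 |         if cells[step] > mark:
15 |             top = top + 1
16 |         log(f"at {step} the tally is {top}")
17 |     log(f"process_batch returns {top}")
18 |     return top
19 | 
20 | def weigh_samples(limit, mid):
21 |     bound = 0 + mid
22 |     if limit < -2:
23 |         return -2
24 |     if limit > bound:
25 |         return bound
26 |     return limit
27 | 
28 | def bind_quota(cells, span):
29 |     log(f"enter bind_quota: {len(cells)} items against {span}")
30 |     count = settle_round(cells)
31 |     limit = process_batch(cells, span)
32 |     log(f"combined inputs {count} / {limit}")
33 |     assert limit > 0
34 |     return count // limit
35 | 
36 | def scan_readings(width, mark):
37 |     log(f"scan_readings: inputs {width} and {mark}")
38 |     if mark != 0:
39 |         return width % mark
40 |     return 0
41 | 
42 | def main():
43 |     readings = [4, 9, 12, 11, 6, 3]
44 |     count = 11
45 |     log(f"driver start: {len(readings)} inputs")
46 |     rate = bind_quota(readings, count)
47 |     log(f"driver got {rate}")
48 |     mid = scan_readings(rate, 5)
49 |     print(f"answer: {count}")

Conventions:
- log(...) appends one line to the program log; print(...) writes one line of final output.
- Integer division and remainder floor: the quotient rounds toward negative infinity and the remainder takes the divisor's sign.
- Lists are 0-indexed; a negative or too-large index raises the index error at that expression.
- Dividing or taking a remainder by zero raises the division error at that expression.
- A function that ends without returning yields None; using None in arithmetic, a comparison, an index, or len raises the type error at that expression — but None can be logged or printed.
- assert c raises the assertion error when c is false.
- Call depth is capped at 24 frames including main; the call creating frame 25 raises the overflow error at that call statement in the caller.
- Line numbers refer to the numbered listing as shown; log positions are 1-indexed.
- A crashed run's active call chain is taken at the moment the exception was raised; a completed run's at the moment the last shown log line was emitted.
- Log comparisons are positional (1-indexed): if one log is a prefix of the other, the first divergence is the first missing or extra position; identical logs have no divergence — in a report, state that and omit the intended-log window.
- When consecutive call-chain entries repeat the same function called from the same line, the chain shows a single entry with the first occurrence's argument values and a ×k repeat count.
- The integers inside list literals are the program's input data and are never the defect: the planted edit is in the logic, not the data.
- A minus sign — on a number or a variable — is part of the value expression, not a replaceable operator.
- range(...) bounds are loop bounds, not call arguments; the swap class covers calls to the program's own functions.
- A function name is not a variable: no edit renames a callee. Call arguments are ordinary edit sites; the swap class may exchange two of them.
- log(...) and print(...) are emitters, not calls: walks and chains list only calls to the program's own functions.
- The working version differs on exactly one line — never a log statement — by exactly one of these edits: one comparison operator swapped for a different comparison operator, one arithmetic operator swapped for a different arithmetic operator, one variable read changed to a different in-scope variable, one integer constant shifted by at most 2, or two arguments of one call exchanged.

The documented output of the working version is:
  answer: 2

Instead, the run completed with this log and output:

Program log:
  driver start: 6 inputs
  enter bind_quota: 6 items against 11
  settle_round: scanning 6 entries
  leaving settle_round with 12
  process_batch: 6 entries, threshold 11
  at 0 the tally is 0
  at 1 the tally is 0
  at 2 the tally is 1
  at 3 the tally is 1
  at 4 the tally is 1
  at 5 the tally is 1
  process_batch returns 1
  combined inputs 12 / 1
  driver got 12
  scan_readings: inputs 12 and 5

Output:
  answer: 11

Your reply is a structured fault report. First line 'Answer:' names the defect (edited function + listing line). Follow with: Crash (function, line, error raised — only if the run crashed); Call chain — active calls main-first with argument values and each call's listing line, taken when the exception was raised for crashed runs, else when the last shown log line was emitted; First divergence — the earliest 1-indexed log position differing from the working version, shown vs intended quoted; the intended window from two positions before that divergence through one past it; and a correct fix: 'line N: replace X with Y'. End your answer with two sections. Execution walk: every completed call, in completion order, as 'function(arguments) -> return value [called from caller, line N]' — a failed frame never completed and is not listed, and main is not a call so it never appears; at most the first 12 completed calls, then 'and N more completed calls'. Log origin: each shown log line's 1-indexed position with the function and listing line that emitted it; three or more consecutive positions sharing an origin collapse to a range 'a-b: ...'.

Answer: the defect is in main at line 49.
Key observation: Every logged value matches the working version; the printed result is what differs.
Call chain: main -> scan_readings(12, 5) (called at line 48).
First divergence: none; the two logs match at every position.
Execution walk:
  settle_round([4, 9, 12, 11, 6, 3]) -> 12  [called from bind_quota, line 30]
  process_batch([4, 9, 12, 11, 6, 3], 11) -> 1  [called from bind_quota, line 31]
  bind_quota([4, 9, 12, 11, 6, 3], 11) -> 12  [called from main, line 46]
  scan_readings(12, 5) -> 2  [called from main, line 48]
Log origin:
  1: from main, line 45
  2: from bind_quota, line 29
  3: from settle_round, line 2
  4: from settle_round, line 7
  5: from process_batch, line 11
  6-11: from process_batch, line 16
  12: from process_batch, line 17
  13: from bind_quota, line 32
  14: from main, line 47
  15: from scan_readings, line 37
A correct fix: line 49: replace `count` with `mid`.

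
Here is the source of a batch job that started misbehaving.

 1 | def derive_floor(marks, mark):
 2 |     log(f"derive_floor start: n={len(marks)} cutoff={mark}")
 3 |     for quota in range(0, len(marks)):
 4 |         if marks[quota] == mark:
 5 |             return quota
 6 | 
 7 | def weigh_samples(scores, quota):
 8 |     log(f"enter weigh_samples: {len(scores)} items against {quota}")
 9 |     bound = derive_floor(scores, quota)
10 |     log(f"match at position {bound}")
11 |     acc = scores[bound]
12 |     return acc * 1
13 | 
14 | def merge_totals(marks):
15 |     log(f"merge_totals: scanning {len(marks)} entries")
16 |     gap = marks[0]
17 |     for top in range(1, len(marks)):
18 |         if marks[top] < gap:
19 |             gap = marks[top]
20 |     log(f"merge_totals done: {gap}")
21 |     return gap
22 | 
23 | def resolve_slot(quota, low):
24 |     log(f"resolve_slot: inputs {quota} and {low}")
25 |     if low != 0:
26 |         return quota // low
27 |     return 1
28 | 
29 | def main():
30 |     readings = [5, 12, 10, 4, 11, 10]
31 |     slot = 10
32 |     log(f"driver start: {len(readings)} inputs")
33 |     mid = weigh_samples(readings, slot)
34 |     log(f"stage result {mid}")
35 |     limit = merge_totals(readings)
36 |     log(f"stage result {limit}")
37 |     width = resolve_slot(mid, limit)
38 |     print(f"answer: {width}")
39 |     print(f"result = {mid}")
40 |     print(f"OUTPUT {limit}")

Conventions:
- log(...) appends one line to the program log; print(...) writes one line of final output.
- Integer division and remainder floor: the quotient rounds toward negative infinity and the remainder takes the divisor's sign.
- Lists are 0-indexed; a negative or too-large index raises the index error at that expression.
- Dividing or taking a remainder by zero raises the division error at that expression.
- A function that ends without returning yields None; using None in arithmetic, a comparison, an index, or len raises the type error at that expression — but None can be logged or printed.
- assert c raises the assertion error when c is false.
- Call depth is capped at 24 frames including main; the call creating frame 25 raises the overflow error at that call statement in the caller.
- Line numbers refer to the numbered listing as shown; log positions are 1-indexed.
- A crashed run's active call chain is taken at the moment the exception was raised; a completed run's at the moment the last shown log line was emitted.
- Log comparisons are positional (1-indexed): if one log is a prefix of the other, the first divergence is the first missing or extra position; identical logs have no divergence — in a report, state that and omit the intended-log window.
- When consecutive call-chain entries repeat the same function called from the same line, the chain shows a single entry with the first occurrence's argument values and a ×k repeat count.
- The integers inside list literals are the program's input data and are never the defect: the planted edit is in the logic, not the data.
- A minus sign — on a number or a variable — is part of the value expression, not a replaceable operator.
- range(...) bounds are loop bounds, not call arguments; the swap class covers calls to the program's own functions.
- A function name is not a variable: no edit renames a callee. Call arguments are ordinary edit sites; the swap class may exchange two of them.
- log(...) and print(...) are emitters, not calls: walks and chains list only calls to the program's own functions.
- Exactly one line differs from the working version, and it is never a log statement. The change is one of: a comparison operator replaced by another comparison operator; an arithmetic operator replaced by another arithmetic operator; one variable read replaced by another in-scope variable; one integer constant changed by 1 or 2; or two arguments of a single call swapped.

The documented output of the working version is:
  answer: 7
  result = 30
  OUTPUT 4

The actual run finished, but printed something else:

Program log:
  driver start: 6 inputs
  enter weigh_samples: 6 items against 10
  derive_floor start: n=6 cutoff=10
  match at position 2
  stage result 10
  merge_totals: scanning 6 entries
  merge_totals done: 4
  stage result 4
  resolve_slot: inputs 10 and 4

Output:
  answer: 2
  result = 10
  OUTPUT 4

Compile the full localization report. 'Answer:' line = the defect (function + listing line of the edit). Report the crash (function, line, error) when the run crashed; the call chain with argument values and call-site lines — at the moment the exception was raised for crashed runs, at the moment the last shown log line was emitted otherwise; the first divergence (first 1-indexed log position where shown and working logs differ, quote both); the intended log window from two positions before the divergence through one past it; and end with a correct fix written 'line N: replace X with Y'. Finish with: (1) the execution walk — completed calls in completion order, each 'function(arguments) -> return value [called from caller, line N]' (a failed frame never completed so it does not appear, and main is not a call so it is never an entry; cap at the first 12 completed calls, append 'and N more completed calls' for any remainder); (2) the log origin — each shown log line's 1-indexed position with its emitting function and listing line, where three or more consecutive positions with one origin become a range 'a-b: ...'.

Answer: the defect is in weigh_samples at line 12.
Core observation: The earliest visible damage is log position 5 — 'stage result 10' rather than the intended 'stage result 30'.
Call chain: main -> resolve_slot(10, 4) (called at line 37).
First divergence: position 5 — shown 'stage result 10', intended 'stage result 30'.
Intended log window:
  3: derive_floor start: n=6 cutoff=10
  4: match at position 2
  5: stage result 30
  6: merge_totals: scanning 6 entries
Execution walk:
  derive_floor([5, 12, 10, 4, 11, 10], 10) -> 2  [called from weigh_samples, line 9]
  weigh_samples([5, 12, 10, 4, 11, 10], 10) -> 10  [called from main, line 33]
  merge_totals([5, 12, 10, 4, 11, 10]) -> 4  [called from main, line 35]
  resolve_slot(10, 4) -> 2  [called from main, line 37]
Origin of each log line:
  1: emitted by main (line 32)
  2: emitted by weigh_samples (line 8)
  3: emitted by derive_floor (line 2)
  4: emitted by weigh_samples (line 10)
  5: emitted by main (line 34)
  6: emitted by merge_totals (line 15)
  7: emitted by merge_totals (line 20)
  8: emitted by main (line 36)
  9: emitted by resolve_slot (line 24)
A correct fix: line 12: replace `1` with `3`.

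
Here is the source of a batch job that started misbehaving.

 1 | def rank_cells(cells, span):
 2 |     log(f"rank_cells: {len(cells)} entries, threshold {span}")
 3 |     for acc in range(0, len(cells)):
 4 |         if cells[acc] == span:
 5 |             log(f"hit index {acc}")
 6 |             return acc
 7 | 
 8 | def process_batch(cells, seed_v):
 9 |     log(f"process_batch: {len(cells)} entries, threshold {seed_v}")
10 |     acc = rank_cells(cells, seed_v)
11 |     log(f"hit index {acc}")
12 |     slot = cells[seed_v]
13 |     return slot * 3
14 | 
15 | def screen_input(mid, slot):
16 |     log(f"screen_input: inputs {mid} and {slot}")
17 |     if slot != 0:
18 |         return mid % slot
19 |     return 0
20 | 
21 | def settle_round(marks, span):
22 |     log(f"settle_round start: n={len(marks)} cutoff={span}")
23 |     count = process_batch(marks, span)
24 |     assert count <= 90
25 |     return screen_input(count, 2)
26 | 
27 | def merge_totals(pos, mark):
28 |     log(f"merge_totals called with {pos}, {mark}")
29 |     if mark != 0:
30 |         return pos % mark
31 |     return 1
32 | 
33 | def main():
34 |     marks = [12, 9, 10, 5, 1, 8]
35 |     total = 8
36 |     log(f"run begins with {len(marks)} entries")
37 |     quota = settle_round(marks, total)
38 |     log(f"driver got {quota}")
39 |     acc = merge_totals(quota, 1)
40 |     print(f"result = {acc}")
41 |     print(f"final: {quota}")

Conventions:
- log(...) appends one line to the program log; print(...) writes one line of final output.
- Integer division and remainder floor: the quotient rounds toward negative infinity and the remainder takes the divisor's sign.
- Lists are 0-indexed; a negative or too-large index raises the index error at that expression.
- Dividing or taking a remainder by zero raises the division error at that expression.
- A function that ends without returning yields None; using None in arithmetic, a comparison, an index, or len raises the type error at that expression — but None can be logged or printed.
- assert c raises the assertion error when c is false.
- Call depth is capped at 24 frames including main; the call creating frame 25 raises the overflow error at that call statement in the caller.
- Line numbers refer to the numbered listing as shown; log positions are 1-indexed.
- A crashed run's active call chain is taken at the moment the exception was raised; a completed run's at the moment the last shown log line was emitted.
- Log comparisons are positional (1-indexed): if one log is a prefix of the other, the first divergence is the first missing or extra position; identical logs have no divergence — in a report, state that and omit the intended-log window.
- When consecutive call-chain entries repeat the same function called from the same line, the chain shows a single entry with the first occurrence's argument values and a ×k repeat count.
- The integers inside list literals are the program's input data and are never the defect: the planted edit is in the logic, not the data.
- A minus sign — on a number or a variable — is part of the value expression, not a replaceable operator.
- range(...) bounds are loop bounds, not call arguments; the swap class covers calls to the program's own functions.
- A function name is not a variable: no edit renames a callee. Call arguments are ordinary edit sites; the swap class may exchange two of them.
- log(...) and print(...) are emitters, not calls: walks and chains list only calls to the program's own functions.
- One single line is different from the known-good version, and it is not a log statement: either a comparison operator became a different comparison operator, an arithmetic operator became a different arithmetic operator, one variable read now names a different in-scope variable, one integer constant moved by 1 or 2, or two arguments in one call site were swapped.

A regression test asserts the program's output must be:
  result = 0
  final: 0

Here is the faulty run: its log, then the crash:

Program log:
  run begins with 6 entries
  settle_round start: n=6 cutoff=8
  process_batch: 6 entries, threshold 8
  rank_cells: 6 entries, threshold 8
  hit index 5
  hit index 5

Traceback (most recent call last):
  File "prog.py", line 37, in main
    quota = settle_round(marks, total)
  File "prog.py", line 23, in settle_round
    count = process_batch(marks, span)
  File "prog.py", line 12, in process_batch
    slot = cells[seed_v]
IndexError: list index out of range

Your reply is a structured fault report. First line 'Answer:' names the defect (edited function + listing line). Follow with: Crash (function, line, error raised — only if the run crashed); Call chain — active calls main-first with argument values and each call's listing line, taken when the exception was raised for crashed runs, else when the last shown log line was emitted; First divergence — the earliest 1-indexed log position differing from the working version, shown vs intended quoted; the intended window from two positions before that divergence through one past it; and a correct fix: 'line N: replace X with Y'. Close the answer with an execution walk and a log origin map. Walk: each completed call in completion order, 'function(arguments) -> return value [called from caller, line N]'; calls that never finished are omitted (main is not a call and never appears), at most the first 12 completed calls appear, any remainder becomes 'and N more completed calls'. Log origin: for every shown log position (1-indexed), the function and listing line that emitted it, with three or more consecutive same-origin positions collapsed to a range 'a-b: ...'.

Answer: the defect is in process_batch at line 12.
Core observation: The shown log is a 6-line prefix of the intended one, whose next entry is 'screen_input: inputs 24 and 2'.
Crash: process_batch, line 12, IndexError.
Call chain: main -> settle_round([12, 9, 10, 5, 1, 8], 8) (called at line 37) -> process_batch([12, 9, 10, 5, 1, 8], 8) (called at line 23).
First divergence: position 7 — the faulty run's log ends after 6 lines; the working version continues with 'screen_input: inputs 24 and 2'.
Intended log window:
  5: hit index 5
  6: hit index 5
  7: screen_input: inputs 24 and 2
  8: driver got 0
Execution walk:
  rank_cells([12, 9, 10, 5, 1, 8], 8) -> 5  [called from process_batch, line 10]
Log origin:
  1: emitted by main (line 36)
  2: emitted by settle_round (line 22)
  3: emitted by process_batch (line 9)
  4: emitted by rank_cells (line 2)
  5: emitted by rank_cells (line 5)
  6: emitted by process_batch (line 11)
A correct fix: line 12: replace `seed_v` with `acc`.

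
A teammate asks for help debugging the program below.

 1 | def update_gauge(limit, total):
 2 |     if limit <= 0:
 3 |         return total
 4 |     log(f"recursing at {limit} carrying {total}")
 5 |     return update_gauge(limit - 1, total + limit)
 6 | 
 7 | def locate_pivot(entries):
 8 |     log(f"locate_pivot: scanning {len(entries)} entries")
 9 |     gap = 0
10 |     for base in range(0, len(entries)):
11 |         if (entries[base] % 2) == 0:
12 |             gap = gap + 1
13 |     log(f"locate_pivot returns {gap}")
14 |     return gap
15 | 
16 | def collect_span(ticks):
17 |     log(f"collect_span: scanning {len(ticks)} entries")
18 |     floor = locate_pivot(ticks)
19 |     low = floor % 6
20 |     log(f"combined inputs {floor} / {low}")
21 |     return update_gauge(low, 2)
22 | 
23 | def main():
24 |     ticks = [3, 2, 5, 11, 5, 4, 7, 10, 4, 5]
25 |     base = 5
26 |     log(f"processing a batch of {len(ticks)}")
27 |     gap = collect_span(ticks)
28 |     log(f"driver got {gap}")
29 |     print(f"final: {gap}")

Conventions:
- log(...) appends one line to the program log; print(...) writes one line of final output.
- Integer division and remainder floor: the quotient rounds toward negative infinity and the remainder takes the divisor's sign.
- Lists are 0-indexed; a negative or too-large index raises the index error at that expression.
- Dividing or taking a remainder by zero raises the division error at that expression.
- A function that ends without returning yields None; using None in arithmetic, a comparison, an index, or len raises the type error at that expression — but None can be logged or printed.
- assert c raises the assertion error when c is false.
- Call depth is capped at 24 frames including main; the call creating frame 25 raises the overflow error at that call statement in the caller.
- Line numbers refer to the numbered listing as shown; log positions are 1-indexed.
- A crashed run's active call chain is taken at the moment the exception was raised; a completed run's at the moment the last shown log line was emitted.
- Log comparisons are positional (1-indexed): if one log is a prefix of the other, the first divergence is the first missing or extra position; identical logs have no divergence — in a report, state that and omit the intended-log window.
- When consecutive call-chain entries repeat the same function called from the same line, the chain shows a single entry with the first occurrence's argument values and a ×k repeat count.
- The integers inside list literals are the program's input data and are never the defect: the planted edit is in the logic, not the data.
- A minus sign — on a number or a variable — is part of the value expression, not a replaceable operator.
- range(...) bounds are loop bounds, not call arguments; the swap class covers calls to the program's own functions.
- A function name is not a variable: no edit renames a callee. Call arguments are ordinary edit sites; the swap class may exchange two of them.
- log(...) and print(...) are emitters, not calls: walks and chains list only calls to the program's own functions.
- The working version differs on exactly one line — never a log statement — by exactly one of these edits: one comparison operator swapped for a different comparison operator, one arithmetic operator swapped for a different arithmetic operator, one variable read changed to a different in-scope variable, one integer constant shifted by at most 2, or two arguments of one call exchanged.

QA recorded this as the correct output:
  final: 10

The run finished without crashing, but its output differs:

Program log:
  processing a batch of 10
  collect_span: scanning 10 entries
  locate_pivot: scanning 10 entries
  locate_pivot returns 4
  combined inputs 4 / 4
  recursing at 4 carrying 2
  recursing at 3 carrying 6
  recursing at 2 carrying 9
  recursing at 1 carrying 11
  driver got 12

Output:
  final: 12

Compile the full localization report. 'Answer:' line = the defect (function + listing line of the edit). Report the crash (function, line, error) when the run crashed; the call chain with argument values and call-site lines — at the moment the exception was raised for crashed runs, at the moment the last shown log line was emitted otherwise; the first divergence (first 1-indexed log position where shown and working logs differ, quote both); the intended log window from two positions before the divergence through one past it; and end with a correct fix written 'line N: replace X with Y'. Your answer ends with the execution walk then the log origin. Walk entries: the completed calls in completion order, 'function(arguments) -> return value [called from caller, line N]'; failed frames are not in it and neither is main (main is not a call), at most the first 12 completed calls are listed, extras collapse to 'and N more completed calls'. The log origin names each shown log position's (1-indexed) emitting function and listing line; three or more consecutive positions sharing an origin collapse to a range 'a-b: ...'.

Answer: the defect is in collect_span at line 21.
Key observation: Everything matches until log position 6, which reads 'recursing at 4 carrying 2' in place of 'recursing at 4 carrying 0'.
Call chain: main.
First divergence: position 6 — the shown line 'recursing at 4 carrying 2' should read 'recursing at 4 carrying 0'.
Intended log window:
  4: locate_pivot returns 4
  5: combined inputs 4 / 4
  6: recursing at 4 carrying 0
  7: recursing at 3 carrying 4
Execution walk:
  locate_pivot([3, 2, 5, 11, 5, 4, 7, 10, 4, 5]) -> 4  [called from collect_span, line 18]
  update_gauge(0, 12) -> 12  [called from update_gauge, line 5]
  update_gauge(1, 11) -> 12  [called from update_gauge, line 5]
  update_gauge(2, 9) -> 12  [called from update_gauge, line 5]
  update_gauge(3, 6) -> 12  [called from update_gauge, line 5]
  update_gauge(4, 2) -> 12  [called from collect_span, line 21]
  collect_span([3, 2, 5, 11, 5, 4, 7, 10, 4, 5]) -> 12  [called from main, line 27]
Log origin:
  1: emitted by main (line 26)
  2: emitted by collect_span (line 17)
  3: emitted by locate_pivot (line 8)
  4: emitted by locate_pivot (line 13)
  5: emitted by collect_span (line 20)
  6-9: emitted by update_gauge (line 4)
  10: emitted by main (line 28)
A correct fix: line 21: replace `2` with `0`.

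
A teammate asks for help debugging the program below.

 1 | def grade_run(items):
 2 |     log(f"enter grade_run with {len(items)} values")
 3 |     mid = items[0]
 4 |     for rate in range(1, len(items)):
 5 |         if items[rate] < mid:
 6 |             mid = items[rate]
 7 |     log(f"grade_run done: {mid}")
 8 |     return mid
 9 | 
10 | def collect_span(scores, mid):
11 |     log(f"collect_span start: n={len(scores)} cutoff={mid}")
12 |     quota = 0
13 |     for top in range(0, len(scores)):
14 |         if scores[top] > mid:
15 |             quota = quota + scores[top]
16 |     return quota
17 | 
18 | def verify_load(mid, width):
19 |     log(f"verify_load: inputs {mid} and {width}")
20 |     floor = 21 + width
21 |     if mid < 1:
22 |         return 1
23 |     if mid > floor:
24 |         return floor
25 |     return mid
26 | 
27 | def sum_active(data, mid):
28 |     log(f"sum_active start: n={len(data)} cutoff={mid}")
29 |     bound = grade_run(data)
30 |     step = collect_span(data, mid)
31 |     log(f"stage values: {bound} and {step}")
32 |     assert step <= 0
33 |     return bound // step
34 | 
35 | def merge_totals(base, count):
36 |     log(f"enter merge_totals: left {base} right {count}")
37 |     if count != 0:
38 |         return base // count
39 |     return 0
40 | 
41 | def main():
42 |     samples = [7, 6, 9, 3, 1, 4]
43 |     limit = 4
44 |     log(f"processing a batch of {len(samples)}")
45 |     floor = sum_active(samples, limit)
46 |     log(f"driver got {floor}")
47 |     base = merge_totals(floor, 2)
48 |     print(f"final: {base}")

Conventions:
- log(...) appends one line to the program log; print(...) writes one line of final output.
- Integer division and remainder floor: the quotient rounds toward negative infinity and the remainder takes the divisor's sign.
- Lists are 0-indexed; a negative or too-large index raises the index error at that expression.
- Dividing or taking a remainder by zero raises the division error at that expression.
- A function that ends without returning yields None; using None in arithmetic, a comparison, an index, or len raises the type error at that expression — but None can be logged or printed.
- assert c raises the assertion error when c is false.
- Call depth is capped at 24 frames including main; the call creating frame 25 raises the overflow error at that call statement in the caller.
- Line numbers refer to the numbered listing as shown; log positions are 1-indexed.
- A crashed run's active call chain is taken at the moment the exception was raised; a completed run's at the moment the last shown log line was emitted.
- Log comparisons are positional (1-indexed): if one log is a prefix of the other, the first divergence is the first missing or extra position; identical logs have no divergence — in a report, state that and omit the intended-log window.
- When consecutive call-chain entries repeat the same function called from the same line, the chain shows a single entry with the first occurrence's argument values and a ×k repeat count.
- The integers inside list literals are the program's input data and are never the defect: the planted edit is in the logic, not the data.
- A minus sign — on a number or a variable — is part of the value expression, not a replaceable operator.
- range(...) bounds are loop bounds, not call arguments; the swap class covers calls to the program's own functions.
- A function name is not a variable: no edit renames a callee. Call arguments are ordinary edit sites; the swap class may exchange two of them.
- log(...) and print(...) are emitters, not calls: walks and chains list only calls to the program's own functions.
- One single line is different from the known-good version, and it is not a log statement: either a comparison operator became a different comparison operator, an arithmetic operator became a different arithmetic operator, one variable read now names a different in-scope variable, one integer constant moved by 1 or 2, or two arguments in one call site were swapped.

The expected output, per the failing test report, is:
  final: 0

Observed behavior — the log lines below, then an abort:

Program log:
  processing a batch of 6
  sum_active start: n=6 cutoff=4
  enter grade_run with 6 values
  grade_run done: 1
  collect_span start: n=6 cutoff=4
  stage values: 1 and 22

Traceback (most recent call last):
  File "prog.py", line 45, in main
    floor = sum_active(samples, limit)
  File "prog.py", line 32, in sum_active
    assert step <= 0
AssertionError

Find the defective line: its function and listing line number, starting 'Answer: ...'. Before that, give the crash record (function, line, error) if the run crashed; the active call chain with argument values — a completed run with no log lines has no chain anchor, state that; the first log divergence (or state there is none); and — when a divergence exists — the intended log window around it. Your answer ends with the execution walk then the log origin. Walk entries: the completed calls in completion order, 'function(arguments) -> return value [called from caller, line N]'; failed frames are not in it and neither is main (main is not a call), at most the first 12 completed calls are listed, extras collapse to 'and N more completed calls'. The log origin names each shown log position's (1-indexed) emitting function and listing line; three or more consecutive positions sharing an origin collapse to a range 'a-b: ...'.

Answer: the defect is in sum_active at line 32.
Key fact: After 6 matching log lines the faulty run goes silent, while the working version continues with 'driver got 0'.
Crash: sum_active, line 32, AssertionError.
Call chain: main -> sum_active([7, 6, 9, 3, 1, 4], 4) (called at line 45).
First divergence: position 7; the shown log stops at 6 lines while the working version next logs 'driver got 0'.
Intended log window:
  5: collect_span start: n=6 cutoff=4
  6: stage values: 1 and 22
  7: driver got 0
  8: enter merge_totals: left 0 right 2
Execution walk:
  grade_run([7, 6, 9, 3, 1, 4]) -> 1  [called from sum_active, line 29]
  collect_span([7, 6, 9, 3, 1, 4], 4) -> 22  [called from sum_active, line 30]
Log origins:
  1: from main, line 44
  2: from sum_active, line 28
  3: from grade_run, line 2
  4: from grade_run, line 7
  5: from collect_span, line 11
  6: from sum_active, line 31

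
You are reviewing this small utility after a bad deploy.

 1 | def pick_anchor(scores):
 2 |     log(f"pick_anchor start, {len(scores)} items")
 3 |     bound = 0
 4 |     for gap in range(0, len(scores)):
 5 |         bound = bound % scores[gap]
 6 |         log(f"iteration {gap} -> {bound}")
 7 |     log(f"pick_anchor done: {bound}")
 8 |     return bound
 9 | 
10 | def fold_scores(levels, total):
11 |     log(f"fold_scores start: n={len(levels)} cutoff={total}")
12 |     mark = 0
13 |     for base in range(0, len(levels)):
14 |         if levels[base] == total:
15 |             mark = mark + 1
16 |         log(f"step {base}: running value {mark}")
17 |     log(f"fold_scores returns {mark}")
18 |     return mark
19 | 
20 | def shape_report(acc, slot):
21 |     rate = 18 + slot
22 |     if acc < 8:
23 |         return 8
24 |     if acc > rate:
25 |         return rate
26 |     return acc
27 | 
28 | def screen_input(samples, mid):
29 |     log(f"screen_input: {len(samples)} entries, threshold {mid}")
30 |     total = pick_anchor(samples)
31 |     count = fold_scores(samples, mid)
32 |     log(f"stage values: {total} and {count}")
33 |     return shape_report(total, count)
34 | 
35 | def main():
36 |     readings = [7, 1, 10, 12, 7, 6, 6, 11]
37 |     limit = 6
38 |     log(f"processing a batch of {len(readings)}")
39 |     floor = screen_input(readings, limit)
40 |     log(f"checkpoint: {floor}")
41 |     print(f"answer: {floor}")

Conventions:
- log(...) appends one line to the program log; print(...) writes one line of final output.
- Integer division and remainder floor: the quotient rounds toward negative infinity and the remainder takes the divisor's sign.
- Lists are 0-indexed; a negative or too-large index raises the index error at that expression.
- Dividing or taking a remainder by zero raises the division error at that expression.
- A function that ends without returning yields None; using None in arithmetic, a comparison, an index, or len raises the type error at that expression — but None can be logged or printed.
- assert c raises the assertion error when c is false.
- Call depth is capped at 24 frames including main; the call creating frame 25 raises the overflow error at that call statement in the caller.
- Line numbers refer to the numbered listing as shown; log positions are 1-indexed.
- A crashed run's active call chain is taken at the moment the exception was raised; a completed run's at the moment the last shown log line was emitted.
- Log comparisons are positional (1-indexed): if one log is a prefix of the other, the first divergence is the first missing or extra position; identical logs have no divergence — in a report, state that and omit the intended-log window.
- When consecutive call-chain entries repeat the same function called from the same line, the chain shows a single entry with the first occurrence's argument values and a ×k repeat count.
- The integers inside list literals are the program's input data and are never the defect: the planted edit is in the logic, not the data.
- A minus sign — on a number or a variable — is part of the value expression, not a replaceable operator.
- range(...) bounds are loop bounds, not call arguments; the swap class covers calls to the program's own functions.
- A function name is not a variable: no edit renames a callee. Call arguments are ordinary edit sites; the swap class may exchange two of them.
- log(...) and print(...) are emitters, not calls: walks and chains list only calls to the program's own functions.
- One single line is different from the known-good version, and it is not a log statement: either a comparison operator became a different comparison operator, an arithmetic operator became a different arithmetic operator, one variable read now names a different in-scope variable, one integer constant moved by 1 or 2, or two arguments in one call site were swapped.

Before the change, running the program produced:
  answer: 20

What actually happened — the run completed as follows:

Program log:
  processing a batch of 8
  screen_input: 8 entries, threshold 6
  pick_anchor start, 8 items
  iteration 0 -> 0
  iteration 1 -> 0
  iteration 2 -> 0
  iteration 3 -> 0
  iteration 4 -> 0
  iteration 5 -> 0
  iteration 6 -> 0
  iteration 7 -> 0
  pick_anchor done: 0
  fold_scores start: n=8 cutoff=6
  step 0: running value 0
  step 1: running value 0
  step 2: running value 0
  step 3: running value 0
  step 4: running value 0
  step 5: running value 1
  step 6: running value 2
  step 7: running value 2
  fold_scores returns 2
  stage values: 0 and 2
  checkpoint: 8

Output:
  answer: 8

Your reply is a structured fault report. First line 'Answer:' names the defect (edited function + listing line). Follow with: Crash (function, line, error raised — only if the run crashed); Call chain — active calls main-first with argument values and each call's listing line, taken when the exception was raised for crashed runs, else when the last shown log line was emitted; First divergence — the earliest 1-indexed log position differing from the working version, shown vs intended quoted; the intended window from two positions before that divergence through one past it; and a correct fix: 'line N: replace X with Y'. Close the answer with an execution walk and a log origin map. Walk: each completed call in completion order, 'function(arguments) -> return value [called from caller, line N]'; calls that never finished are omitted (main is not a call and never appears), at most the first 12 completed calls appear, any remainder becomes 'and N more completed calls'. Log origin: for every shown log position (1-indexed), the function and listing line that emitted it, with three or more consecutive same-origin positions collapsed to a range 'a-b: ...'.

Answer: the defect is in pick_anchor at line 5.
Key fact: Everything matches until log position 4, which reads 'iteration 0 -> 0' in place of 'iteration 0 -> 7'.
Call chain: main.
First divergence: at position 4 the run shows 'iteration 0 -> 0' where the working version logs 'iteration 0 -> 7'.
Intended log window:
  2: screen_input: 8 entries, threshold 6
  3: pick_anchor start, 8 items
  4: iteration 0 -> 7
  5: iteration 1 -> 8
Execution walk:
  pick_anchor([7, 1, 10, 12, 7, 6, 6, 11]) -> 0  [called from screen_input, line 30]
  fold_scores([7, 1, 10, 12, 7, 6, 6, 11], 6) -> 2  [called from screen_input, line 31]
  shape_report(0, 2) -> 8  [called from screen_input, line 33]
  screen_input([7, 1, 10, 12, 7, 6, 6, 11], 6) -> 8  [called from main, line 39]
Log origin:
  1: from main, line 38
  2: from screen_input, line 29
  3: from pick_anchor, line 2
  4-11: from pick_anchor, line 6
  12: from pick_anchor, line 7
  13: from fold_scores, line 11
  14-21: from fold_scores, line 16
  22: from fold_scores, line 17
  23: from screen_input, line 32
  24: from main, line 40
A correct fix: line 5: replace `%` with `+`.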